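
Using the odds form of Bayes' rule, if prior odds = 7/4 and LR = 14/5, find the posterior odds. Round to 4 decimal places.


Bayes' rule in odds form: posterior odds = prior odds * LR
= (7 * 14) / (4 * 5)
= 98/20 = 4.9

4.9


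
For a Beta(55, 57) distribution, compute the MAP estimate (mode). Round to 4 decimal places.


MAP = mode = (a-1)/(a+b-2)
= (55-1)/(55+57-2)
= 54/110 = 0.4909

0.4909


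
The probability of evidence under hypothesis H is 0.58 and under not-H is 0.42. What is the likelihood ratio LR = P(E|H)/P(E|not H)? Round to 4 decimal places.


LR = 0.58 / 0.42
= 1.381

1.381


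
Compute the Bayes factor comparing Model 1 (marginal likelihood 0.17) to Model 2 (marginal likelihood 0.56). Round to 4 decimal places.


BF12 = marginal likelihood of M1 / marginal likelihood of M2
= 0.17/0.56
= 0.3036

0.3036


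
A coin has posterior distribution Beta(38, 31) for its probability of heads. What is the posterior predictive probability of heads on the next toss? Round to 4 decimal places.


Posterior predictive = E[theta] = alpha/(alpha+beta)
= 38/69
= 0.5507

0.5507


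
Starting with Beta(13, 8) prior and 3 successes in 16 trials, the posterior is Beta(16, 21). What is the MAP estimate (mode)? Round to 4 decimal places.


The mode of Beta(a, b) when a > 1 and b > 1 is (a-1)/(a+b-2)
= (16 - 1) / (16 + 21 - 2)
= 15 / 35
= 0.4286

0.4286


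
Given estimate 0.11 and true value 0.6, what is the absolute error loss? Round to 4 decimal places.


Absolute error = |estimate - true|
= |-0.49| = 0.49

0.49


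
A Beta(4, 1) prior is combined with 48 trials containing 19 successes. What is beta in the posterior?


In conjugate updating:
beta_posterior = beta_prior + (n - k)
= 1 + (48 - 19)
= 1 + 29 = 30

30


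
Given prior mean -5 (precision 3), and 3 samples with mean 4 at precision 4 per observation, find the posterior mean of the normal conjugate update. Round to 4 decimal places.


The posterior mean is a precision-weighted average of prior and data.
Post. prec. = 3 + 12 = 15
Post. mean = (-15 + 48)/15 = 33/15 = 2.2

2.2


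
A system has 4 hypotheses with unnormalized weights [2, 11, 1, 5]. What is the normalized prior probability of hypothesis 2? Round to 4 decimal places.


The normalized prior is the weight divided by the total.
Total weight = 19
P(H2) = 11 / 19 = 0.5789

0.5789


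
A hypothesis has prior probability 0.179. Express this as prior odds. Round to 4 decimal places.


Odds = P(H) / P(not H) = 0.179 / 0.821
= 0.218

0.218


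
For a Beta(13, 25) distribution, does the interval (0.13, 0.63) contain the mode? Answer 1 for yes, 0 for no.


Mode of Beta(a,b) = (a-1)/(a+b-2)
= (13-1)/(13+25-2) = 0.3333
Check: 0.13 <= 0.3333 <= 0.63?
Result: 1

1


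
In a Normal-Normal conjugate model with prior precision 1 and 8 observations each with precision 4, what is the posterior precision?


Posterior precision = prior precision + n * observation precision
= 1 + 8 * 4
= 1 + 32 = 33

33


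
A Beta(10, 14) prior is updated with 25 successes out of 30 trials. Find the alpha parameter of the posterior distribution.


In the Beta-Binomial conjugate update:
alpha_post = alpha_prior + successes
= 10 + 25
= 35

35


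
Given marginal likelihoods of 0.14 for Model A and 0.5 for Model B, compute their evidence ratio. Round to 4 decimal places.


Ratio = ML(A) / ML(B) = 0.14/0.5
= 0.28

0.28


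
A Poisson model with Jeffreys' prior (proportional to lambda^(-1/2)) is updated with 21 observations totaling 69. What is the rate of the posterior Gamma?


Posterior = Gamma(0.5 + S, n)
= Gamma(0.5 + 69, 21)
Posterior rate = 0 + n = 21

21.0


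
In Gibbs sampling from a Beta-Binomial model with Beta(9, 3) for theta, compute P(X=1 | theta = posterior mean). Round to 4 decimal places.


Posterior mean = alpha/(alpha+beta) = 9/12 = 0.75
P(X=1|theta=mean) = theta = 0.75

0.75


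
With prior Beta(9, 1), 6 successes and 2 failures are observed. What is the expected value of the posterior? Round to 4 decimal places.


Posterior = Beta(15, 3)
E[theta] = alpha/(alpha+beta)
= 15/18 = 0.8333

0.8333


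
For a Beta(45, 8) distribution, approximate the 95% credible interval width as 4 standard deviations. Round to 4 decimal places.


Variance of Beta(a,b) = ab / ((a+b)^2 * (a+b+1))
= 45*8 / ((53)^2 * 54)
= 0.0024
SD = sqrt(0.0024) = 0.0487
Width = 4 * SD = 0.1949

0.1949


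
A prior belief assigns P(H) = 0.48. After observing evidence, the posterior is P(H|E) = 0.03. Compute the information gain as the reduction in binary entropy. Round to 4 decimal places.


H(prior) = -0.48*log2(0.48) - 0.52*log2(0.52)
= 0.9988
H(post) = -0.03*log2(0.03) - 0.97*log2(0.97)
= 0.1944
IG = 0.9988 - 0.1944 = 0.8045

0.8045


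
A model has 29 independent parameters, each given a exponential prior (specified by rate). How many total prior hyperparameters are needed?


Each exponential prior needs 1 hyperparameter (rate).
Total = 1 * 29 = 29

29


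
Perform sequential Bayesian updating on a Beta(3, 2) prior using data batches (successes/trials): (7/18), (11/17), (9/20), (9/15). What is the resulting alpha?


Accumulate successes: 36
Posterior alpha = prior alpha + sum of successes
= 3 + 36 = 39

39


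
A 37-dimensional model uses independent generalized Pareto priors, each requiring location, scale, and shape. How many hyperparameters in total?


Per parameter: 3 (location, scale, and shape).
Total = 37 * 3 = 111

111


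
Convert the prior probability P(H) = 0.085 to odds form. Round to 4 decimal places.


P(not H) = 1 - 0.085 = 0.915
Odds = 0.085 / 0.915 = 0.0929

0.0929


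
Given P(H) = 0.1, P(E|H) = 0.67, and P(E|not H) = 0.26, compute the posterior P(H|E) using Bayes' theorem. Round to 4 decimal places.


By Bayes' theorem: P(H|E) = P(E|H)*P(H) / P(E)
P(E) = P(E|H)*P(H) + P(E|not H)*P(not H)
P(E) = 0.67*0.1 + 0.26*0.9 = 0.301
P(H|E) = 0.67*0.1 / 0.301 = 0.2226

0.2226


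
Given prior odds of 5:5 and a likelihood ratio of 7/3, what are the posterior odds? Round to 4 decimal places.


Posterior odds = prior odds * LR
Prior odds = 5/5 = 1.0
LR = 7/3 = 2.3333
Posterior odds = 1.0 * 2.3333 = 2.3333

2.3333


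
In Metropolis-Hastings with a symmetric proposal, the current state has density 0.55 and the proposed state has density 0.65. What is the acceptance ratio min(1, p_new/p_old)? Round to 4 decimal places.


Ratio = p_new / p_old = 0.65 / 0.55 = 1.1818
Acceptance = min(1, 1.1818) = 1.0

1.0


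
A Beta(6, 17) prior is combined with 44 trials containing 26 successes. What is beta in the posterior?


In conjugate updating:
beta_posterior = beta_prior + (n - k)
= 17 + (44 - 26)
= 17 + 18 = 35

35


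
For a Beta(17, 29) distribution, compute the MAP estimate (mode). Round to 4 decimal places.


MAP = mode = (a-1)/(a+b-2)
= (17-1)/(17+29-2)
= 16/44 = 0.3636

0.3636


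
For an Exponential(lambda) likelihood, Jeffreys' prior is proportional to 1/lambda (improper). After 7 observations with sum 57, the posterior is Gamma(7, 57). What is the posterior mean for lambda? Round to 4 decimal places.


Posterior = Gamma(n, sum_x) = Gamma(7, 57)
Posterior mean = shape/rate = 7/57
= 0.1228

0.1228


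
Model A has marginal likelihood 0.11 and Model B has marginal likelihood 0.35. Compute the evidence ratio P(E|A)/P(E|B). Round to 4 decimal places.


Evidence ratio = P(E|A) / P(E|B)
= 0.11 / 0.35
= 0.3143

0.3143


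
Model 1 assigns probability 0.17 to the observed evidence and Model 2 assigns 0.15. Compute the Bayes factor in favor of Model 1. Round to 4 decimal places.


BF = P(data|M1) / P(data|M2)
= 0.17 / 0.15 = 1.1333

1.1333


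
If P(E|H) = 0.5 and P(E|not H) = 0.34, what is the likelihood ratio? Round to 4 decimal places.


Likelihood ratio = P(E|H) / P(E|not H)
= 0.5 / 0.34
= 1.4706

1.4706


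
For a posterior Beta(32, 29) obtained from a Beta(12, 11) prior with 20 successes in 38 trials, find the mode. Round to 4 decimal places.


Mode = (alpha - 1) / (alpha + beta - 2)
= 31 / 59
= 0.5254

0.5254


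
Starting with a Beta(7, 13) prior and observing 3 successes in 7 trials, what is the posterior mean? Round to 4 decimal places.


Posterior parameters: alpha = 7 + 3 = 10
beta = 13 + 4 = 17
Posterior mean = alpha / (alpha + beta) = 10 / 27
= 0.3704

0.3704


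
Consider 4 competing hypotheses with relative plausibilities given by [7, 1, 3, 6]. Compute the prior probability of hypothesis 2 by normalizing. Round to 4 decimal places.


Sum of weights = 7 + 1 + 3 + 6 = 17
Normalized prior for H2 = 1 / 17
= 0.0588

0.0588


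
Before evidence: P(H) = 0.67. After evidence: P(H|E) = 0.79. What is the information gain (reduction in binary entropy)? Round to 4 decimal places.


Prior entropy = 0.9149
Posterior entropy = 0.7415
Information gain = 0.9149 - 0.7415 = 0.1734

0.1734


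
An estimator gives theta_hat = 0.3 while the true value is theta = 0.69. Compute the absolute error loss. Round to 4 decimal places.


The absolute error loss is |theta_hat - theta|
= |0.3 - 0.69|
= 0.39

0.39


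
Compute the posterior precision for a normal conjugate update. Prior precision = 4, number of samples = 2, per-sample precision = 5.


tau_post = tau_0 + n * tau
= 4 + 2 * 5 = 14

14


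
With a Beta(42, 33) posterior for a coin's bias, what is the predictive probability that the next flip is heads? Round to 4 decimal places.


The predictive probability equals the posterior mean.
P(next = heads) = alpha / (alpha + beta)
= 42 / 75 = 0.56

0.56


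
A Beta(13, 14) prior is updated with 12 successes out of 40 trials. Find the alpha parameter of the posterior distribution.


In the Beta-Binomial conjugate update:
alpha_post = alpha_prior + successes
= 13 + 12
= 25

25


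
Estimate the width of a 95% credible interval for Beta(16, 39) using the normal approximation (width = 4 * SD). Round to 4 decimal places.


For Beta(a,b): Var = ab/((a+b)^2(a+b+1))
Var = 0.0037, SD = 0.0607
Approximate 95% CI width = 4 * 0.0607 = 0.2428

0.2428


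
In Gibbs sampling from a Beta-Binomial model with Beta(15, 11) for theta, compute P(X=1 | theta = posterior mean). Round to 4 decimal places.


Posterior mean = alpha/(alpha+beta) = 15/26 = 0.5769
P(X=1|theta=mean) = theta = 0.5769

0.5769


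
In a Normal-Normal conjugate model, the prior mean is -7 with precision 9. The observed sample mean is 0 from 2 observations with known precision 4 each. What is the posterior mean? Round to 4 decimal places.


Posterior precision = tau0 + n*tau = 9 + 2*4 = 17
Posterior mean = (tau0*mu0 + n*tau*xbar) / posterior_precision
= (9*-7 + 2*4*0) / 17
= -63 / 17 = -3.7059

-3.7059


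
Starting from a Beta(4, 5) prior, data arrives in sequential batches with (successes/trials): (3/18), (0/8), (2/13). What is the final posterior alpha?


In sequential Bayesian updating, we sum all successes.
Total successes = 5
Final alpha = 4 + 5 = 9

9


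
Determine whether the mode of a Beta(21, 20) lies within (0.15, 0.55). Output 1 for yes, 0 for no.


First find the mode: (a-1)/(a+b-2) = 0.5128
Is 0.5128 in (0.15, 0.55)? 1

1


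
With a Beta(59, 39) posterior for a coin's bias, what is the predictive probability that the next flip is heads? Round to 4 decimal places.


The predictive probability equals the posterior mean.
P(next = heads) = alpha / (alpha + beta)
= 59 / 98 = 0.602

0.602


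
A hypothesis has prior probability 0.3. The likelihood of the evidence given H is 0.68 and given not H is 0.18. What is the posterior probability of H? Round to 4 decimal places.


Using Bayes' theorem:
P(E) = 0.3 * 0.68 + 0.7 * 0.18
P(E) = 0.33
P(H|E) = (0.3 * 0.68) / 0.33 = 0.6182

0.6182


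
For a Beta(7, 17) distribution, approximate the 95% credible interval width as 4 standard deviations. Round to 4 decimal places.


Variance of Beta(a,b) = ab / ((a+b)^2 * (a+b+1))
= 7*17 / ((24)^2 * 25)
= 0.0083
SD = sqrt(0.0083) = 0.0909
Width = 4 * SD = 0.3636

0.3636


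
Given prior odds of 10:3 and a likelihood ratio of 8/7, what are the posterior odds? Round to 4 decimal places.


Posterior odds = prior odds * LR
Prior odds = 10/3 = 3.3333
LR = 8/7 = 1.1429
Posterior odds = 3.3333 * 1.1429 = 3.8095

3.8095


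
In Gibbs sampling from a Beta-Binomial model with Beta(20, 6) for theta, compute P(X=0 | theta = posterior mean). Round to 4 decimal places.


Posterior mean = alpha/(alpha+beta) = 20/26 = 0.7692
P(X=0|theta=mean) = 1 - theta = 0.2308

0.2308


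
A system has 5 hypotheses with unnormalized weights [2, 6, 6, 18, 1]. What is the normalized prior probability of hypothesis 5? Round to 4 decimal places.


The normalized prior is the weight divided by the total.
Total weight = 33
P(H5) = 1 / 33 = 0.0303

0.0303


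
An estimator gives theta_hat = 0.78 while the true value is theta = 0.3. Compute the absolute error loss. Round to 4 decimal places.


The absolute error loss is |theta_hat - theta|
= |0.78 - 0.3|
= 0.48

0.48


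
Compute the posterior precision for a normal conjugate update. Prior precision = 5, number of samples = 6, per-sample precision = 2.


tau_post = tau_0 + n * tau
= 5 + 6 * 2 = 17

17


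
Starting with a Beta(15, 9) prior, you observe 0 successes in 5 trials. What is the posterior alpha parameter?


For a Beta-Binomial conjugate model:
Posterior alpha = prior alpha + number of successes
= 15 + 0 = 15

15


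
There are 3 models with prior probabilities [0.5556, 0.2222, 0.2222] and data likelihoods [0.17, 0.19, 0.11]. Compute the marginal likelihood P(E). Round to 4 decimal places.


P(E) = sum over models of P(M_i) * P(E|M_i)
= 0.5556*0.17 + 0.2222*0.19 + 0.2222*0.11
= 0.1611

0.1611


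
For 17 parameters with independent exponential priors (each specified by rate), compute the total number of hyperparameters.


A exponential prior has 1 hyperparameter per parameter.
Total = 17 * 1 = 17

17


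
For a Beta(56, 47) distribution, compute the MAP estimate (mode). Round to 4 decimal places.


MAP = mode = (a-1)/(a+b-2)
= (56-1)/(56+47-2)
= 55/101 = 0.5446

0.5446


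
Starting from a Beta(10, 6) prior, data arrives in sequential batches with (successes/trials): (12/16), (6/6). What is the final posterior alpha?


In sequential Bayesian updating, we sum all successes.
Total successes = 18
Final alpha = 10 + 18 = 28

28


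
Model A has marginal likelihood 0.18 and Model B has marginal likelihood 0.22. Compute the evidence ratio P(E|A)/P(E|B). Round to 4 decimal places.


Evidence ratio = P(E|A) / P(E|B)
= 0.18 / 0.22
= 0.8182

0.8182


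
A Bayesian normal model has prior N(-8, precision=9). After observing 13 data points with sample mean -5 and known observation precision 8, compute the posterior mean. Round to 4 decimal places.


Posterior mean = (prior_precision * prior_mean + n * data_precision * data_mean) / (prior_precision + n * data_precision)
Numerator = 9*-8 + 13*8*-5 = -592
Denominator = 9 + 13*8 = 113
Posterior mean = -5.2389

-5.2389


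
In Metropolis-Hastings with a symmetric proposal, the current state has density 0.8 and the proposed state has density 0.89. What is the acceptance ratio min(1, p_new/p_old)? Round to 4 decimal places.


Ratio = p_new / p_old = 0.89 / 0.8 = 1.1125
Acceptance = min(1, 1.1125) = 1.0

1.0


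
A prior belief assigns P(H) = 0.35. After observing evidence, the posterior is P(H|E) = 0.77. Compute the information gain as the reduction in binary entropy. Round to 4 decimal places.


H(prior) = -0.35*log2(0.35) - 0.65*log2(0.65)
= 0.9341
H(post) = -0.77*log2(0.77) - 0.23*log2(0.23)
= 0.778
IG = 0.9341 - 0.778 = 0.1561

0.1561


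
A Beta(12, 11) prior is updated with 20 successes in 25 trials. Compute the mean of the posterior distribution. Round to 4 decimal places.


After update: Beta(32, 16)
Mean = 32 / (32 + 16) = 32 / 48
= 0.6667

0.6667


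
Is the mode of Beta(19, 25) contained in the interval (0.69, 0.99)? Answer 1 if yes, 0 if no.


Mode = (a-1)/(a+b-2) = 18/42 = 0.4286
Interval: (0.69, 0.99)
Contains mode? 0

0


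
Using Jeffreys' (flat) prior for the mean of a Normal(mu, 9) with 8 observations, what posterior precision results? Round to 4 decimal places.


Flat prior means prior precision is 0.
Posterior precision = n / sigma^2 = 8/9 = 0.8889

0.8889


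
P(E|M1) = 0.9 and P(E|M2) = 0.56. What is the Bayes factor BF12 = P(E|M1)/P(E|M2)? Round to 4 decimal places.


Bayes factor BF12 = P(E|M1) / P(E|M2)
= 0.9 / 0.56
= 1.6071

1.6071


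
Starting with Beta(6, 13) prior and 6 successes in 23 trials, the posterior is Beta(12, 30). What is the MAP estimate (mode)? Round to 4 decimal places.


The mode of Beta(a, b) when a > 1 and b > 1 is (a-1)/(a+b-2)
= (12 - 1) / (12 + 30 - 2)
= 11 / 40
= 0.275

0.275


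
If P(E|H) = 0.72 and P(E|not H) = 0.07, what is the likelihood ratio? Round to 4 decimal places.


Likelihood ratio = P(E|H) / P(E|not H)
= 0.72 / 0.07
= 10.2857

10.2857


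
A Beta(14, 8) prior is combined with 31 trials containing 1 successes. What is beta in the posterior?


In conjugate updating:
beta_posterior = beta_prior + (n - k)
= 8 + (31 - 1)
= 8 + 30 = 38

38


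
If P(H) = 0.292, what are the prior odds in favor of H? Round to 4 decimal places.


Prior odds = P(H) / (1 - P(H))
= 0.292 / 0.708
= 0.4124

0.4124


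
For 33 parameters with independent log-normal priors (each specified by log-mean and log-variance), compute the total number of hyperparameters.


A log-normal prior has 2 hyperparameters per parameter.
Total = 33 * 2 = 66

66


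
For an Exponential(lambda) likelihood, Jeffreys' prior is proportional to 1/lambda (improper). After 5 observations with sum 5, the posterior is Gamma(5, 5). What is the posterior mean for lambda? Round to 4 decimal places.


Posterior = Gamma(n, sum_x) = Gamma(5, 5)
Posterior mean = shape/rate = 5/5
= 1.0

1.0


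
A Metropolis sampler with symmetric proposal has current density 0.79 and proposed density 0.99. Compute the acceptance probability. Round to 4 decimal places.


For symmetric proposals, acceptance = min(1, pi(x*)/pi(x))
= min(1, 0.99/0.79)
= min(1, 1.2532) = 1.0

1.0


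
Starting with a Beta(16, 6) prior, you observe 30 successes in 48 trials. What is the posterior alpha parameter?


For a Beta-Binomial conjugate model:
Posterior alpha = prior alpha + number of successes
= 16 + 30 = 46

46


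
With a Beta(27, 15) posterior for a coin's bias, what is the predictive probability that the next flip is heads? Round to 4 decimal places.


The predictive probability equals the posterior mean.
P(next = heads) = alpha / (alpha + beta)
= 27 / 42 = 0.6429

0.6429


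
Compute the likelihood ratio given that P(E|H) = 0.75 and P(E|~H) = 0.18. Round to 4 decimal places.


LR = P(E|H) / P(E|~H)
= 0.75 / 0.18 = 4.1667

4.1667


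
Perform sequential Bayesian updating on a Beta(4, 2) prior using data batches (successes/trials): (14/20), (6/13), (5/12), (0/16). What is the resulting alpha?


Accumulate successes: 25
Posterior alpha = prior alpha + sum of successes
= 4 + 25 = 29

29


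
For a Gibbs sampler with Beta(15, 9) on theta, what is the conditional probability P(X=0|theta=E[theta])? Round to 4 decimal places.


E[theta] = 15/(15+9) = 0.625
P(X=0|theta) = 1 - theta = 0.375

0.375


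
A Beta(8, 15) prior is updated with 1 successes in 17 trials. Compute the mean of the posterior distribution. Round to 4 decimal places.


After update: Beta(9, 31)
Mean = 9 / (9 + 31) = 9 / 40
= 0.225

0.225


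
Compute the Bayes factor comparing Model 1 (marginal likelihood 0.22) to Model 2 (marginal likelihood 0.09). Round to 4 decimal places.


BF12 = marginal likelihood of M1 / marginal likelihood of M2
= 0.22/0.09
= 2.4444

2.4444


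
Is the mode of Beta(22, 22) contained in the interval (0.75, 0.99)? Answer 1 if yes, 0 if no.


Mode = (a-1)/(a+b-2) = 21/42 = 0.5
Interval: (0.75, 0.99)
Contains mode? 0

0


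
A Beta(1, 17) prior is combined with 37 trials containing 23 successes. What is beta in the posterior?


In conjugate updating:
beta_posterior = beta_prior + (n - k)
= 17 + (37 - 23)
= 17 + 14 = 31

31


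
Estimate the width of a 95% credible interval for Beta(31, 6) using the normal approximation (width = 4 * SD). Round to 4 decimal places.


For Beta(a,b): Var = ab/((a+b)^2(a+b+1))
Var = 0.0036, SD = 0.0598
Approximate 95% CI width = 4 * 0.0598 = 0.2392

0.2392


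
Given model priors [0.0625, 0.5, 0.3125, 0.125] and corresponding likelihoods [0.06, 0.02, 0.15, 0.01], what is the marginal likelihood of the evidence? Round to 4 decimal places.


P(E) = sum_i P(M_i) P(E|M_i)
= 0.0037 + 0.01 + 0.0469 + 0.0013
= 0.0619

0.0619


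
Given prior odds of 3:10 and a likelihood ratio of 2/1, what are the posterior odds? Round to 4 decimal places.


Posterior odds = prior odds * LR
Prior odds = 3/10 = 0.3
LR = 2/1 = 2.0
Posterior odds = 0.3 * 2.0 = 0.6

0.6


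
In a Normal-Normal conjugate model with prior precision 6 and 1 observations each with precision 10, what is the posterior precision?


Posterior precision = prior precision + n * observation precision
= 6 + 1 * 10
= 6 + 10 = 16

16


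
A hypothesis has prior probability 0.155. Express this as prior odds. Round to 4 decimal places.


Odds = P(H) / P(not H) = 0.155 / 0.845
= 0.1834

0.1834


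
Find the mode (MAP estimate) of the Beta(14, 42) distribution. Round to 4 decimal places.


For Beta(a,b) with a,b > 1:
Mode = (a-1)/(a+b-2) = (14-1)/(56-2)
= 13/54 = 0.2407

0.2407


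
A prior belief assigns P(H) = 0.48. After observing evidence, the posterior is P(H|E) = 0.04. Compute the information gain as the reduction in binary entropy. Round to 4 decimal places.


H(prior) = -0.48*log2(0.48) - 0.52*log2(0.52)
= 0.9988
H(post) = -0.04*log2(0.04) - 0.96*log2(0.96)
= 0.2423
IG = 0.9988 - 0.2423 = 0.7566

0.7566


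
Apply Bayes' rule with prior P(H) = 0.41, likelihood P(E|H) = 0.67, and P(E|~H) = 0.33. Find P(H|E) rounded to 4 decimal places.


Step 1: Compute marginal P(E) = P(E|H)P(H) + P(E|~H)P(~H)
= 0.67*0.41 + 0.33*0.59 = 0.4694
Step 2: P(H|E) = P(E|H)P(H)/P(E) = 0.2747/0.4694
= 0.5852

0.5852


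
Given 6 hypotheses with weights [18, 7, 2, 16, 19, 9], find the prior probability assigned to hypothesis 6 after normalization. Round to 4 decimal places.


To normalize, divide each weight by the sum of all weights.
Sum = 71
Prior(H6) = 9/71 = 0.1268

0.1268


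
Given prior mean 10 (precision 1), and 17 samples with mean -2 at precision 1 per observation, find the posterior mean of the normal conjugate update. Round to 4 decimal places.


The posterior mean is a precision-weighted average of prior and data.
Post. prec. = 1 + 17 = 18
Post. mean = (10 + -34)/18 = -24/18 = -1.3333

-1.3333


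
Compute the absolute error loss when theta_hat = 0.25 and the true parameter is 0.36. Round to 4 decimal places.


L = |theta_hat - theta_true|
= |0.25 - 0.36| = 0.11

0.11


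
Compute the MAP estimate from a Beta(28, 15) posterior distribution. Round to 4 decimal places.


MAP = mode of Beta distribution
= (alpha - 1)/(alpha + beta - 2)
= (28-1)/(28+15-2)
= 27/41 = 0.6585

0.6585


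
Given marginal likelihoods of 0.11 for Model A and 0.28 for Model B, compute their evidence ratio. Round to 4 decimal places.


Ratio = ML(A) / ML(B) = 0.11/0.28
= 0.3929

0.3929


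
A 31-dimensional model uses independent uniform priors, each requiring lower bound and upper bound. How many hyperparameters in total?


Per parameter: 2 (lower bound and upper bound).
Total = 31 * 2 = 62

62


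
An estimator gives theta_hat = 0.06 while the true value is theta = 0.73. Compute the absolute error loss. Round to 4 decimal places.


The absolute error loss is |theta_hat - theta|
= |0.06 - 0.73|
= 0.67

0.67


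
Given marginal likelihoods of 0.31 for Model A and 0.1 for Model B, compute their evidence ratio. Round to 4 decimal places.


Ratio = ML(A) / ML(B) = 0.31/0.1
= 3.1

3.1


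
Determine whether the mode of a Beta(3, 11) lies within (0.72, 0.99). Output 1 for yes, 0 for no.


First find the mode: (a-1)/(a+b-2) = 0.1667
Is 0.1667 in (0.72, 0.99)? 0

0


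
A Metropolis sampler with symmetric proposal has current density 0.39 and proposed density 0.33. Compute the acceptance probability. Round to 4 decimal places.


For symmetric proposals, acceptance = min(1, pi(x*)/pi(x))
= min(1, 0.33/0.39)
= min(1, 0.8462) = 0.8462

0.8462


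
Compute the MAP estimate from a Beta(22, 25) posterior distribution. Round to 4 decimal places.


MAP = mode of Beta distribution
= (alpha - 1)/(alpha + beta - 2)
= (22-1)/(22+25-2)
= 21/45 = 0.4667

0.4667


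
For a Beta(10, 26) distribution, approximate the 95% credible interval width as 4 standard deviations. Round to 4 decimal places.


Variance of Beta(a,b) = ab / ((a+b)^2 * (a+b+1))
= 10*26 / ((36)^2 * 37)
= 0.0054
SD = sqrt(0.0054) = 0.0736
Width = 4 * SD = 0.2945

0.2945


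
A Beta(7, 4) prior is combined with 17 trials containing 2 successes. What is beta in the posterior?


In conjugate updating:
beta_posterior = beta_prior + (n - k)
= 4 + (17 - 2)
= 4 + 15 = 19

19


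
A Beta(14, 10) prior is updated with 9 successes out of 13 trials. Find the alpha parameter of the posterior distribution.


In the Beta-Binomial conjugate update:
alpha_post = alpha_prior + successes
= 14 + 9
= 23

23


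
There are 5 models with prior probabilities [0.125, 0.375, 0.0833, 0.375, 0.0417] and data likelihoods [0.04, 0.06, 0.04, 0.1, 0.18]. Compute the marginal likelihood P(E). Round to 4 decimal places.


P(E) = sum over models of P(M_i) * P(E|M_i)
= 0.125*0.04 + 0.375*0.06 + 0.0833*0.04 + 0.375*0.1 + 0.0417*0.18
= 0.0758

0.0758


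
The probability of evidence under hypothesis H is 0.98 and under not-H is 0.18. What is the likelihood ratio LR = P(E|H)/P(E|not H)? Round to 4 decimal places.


LR = 0.98 / 0.18
= 5.4444

5.4444


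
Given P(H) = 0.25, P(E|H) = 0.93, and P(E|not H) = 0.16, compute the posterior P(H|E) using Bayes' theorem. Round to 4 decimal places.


By Bayes' theorem: P(H|E) = P(E|H)*P(H) / P(E)
P(E) = P(E|H)*P(H) + P(E|not H)*P(not H)
P(E) = 0.93*0.25 + 0.16*0.75 = 0.3525
P(H|E) = 0.93*0.25 / 0.3525 = 0.6596

0.6596


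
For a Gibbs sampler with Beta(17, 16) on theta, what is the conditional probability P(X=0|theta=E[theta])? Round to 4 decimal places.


E[theta] = 17/(17+16) = 0.5152
P(X=0|theta) = 1 - theta = 0.4848

0.4848


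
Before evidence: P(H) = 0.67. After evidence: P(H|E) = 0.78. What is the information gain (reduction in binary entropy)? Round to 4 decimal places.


Prior entropy = 0.9149
Posterior entropy = 0.7602
Information gain = 0.9149 - 0.7602 = 0.1548

0.1548


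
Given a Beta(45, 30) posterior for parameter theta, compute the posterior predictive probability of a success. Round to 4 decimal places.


For a Beta-Bernoulli model, the predictive probability is the mean:
P(success) = 45/(45+30) = 45/75 = 0.6

0.6


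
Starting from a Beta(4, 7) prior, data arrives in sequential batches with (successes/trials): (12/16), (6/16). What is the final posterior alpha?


In sequential Bayesian updating, we sum all successes.
Total successes = 18
Final alpha = 4 + 18 = 22

22


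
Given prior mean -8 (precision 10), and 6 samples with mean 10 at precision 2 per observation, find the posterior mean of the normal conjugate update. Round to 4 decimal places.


The posterior mean is a precision-weighted average of prior and data.
Post. prec. = 10 + 12 = 22
Post. mean = (-80 + 120)/22 = 40/22 = 1.8182

1.8182


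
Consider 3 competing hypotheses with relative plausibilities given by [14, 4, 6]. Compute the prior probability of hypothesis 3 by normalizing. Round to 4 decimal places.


Sum of weights = 14 + 4 + 6 = 24
Normalized prior for H3 = 6 / 24
= 0.25

0.25


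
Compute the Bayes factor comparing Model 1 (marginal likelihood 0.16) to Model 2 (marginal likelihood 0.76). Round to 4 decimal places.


BF12 = marginal likelihood of M1 / marginal likelihood of M2
= 0.16/0.76
= 0.2105

0.2105


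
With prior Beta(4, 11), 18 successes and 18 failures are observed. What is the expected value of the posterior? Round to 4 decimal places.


Posterior = Beta(22, 29)
E[theta] = alpha/(alpha+beta)
= 22/51 = 0.4314

0.4314


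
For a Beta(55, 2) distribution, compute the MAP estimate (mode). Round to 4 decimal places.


MAP = mode = (a-1)/(a+b-2)
= (55-1)/(55+2-2)
= 54/55 = 0.9818

0.9818


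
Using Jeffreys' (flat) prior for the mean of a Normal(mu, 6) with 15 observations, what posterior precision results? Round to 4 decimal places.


Flat prior means prior precision is 0.
Posterior precision = n / sigma^2 = 15/6 = 2.5

2.5


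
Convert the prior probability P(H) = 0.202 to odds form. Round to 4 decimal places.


P(not H) = 1 - 0.202 = 0.798
Odds = 0.202 / 0.798 = 0.2531

0.2531


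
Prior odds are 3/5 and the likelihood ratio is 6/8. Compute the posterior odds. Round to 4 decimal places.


Posterior odds = prior odds * likelihood ratio
= (3/5) * (6/8)
= 18 / 40
= 0.45

0.45


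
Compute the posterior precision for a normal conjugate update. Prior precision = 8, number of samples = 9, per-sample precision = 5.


tau_post = tau_0 + n * tau
= 8 + 9 * 5 = 53

53


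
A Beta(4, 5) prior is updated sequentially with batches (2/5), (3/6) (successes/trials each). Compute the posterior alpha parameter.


Sequential conjugate updating is equivalent to a single batch update.
Total successes across all batches = 5
alpha_posterior = alpha_prior + total_successes = 4 + 5
= 9

9


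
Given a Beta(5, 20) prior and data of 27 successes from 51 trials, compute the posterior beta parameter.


Number of failures = 51 - 27 = 24
Posterior beta = 20 + 24 = 44

44


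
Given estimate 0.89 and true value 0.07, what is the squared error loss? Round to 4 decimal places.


Squared error = (estimate - true)^2
Difference = 0.82
Loss = 0.82^2 = 0.6724

0.6724


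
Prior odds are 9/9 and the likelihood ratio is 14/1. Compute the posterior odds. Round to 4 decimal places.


Posterior odds = prior odds * likelihood ratio
= (9/9) * (14/1)
= 126 / 9
= 14.0

14.0


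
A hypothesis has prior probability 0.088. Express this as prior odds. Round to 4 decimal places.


Odds = P(H) / P(not H) = 0.088 / 0.912
= 0.0965

0.0965


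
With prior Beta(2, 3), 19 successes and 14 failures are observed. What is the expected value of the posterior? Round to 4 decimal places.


Posterior = Beta(21, 17)
E[theta] = alpha/(alpha+beta)
= 21/38 = 0.5526

0.5526


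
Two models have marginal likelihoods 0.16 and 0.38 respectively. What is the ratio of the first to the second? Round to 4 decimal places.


Evidence ratio = 0.16 / 0.38
= 0.4211

0.4211


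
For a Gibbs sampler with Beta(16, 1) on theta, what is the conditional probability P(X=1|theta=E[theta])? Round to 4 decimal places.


E[theta] = 16/(16+1) = 0.9412
P(X=1|theta) = theta = 0.9412

0.9412


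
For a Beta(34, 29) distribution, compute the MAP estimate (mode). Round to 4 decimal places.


MAP = mode = (a-1)/(a+b-2)
= (34-1)/(34+29-2)
= 33/61 = 0.541

0.541


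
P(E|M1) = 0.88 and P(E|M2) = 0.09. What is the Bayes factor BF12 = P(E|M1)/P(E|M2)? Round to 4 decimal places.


Bayes factor BF12 = P(E|M1) / P(E|M2)
= 0.88 / 0.09
= 9.7778

9.7778


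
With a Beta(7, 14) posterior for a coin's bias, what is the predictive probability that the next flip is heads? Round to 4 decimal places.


The predictive probability equals the posterior mean.
P(next = heads) = alpha / (alpha + beta)
= 7 / 21 = 0.3333

0.3333


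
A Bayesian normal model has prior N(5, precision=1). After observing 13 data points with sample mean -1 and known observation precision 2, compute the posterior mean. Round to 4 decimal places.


Posterior mean = (prior_precision * prior_mean + n * data_precision * data_mean) / (prior_precision + n * data_precision)
Numerator = 1*5 + 13*2*-1 = -21
Denominator = 1 + 13*2 = 27
Posterior mean = -0.7778

-0.7778


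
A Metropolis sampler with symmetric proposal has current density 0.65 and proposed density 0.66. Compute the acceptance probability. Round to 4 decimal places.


For symmetric proposals, acceptance = min(1, pi(x*)/pi(x))
= min(1, 0.66/0.65)
= min(1, 1.0154) = 1.0

1.0


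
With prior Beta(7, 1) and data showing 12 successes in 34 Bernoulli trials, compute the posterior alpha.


Conjugate update: alpha_posterior = alpha_prior + k
= 7 + 12 = 19

19


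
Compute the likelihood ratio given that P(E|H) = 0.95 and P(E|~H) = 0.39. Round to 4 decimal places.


LR = P(E|H) / P(E|~H)
= 0.95 / 0.39 = 2.4359

2.4359


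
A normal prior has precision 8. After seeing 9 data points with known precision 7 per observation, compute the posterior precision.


In the conjugate normal model, precisions add:
tau_posterior = tau_prior + n * tau_data
= 8 + 9*7 = 71

71


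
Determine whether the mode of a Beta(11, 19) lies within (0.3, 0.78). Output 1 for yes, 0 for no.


First find the mode: (a-1)/(a+b-2) = 0.3571
Is 0.3571 in (0.3, 0.78)? 1

1


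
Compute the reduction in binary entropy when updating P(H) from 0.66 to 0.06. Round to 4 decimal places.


H_before = -p*log2(p) - (1-p)*log2(1-p) for p=0.66: 0.9248
H_after for p=0.06: 0.3274
Reduction = 0.9248 - 0.3274 = 0.5974

0.5974


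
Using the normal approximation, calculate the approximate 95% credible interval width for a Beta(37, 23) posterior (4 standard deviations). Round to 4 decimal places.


Var(Beta) = 37*23/(60^2 * 61) = 0.0039
SD = 0.0623
Width ~ 4*SD = 0.249

0.249


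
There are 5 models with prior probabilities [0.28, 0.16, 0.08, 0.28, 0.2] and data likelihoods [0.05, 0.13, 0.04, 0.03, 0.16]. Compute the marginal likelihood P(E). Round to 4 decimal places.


P(E) = sum over models of P(M_i) * P(E|M_i)
= 0.28*0.05 + 0.16*0.13 + 0.08*0.04 + 0.28*0.03 + 0.2*0.16
= 0.0784

0.0784


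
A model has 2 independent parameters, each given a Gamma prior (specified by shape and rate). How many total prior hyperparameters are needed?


Each Gamma prior needs 2 hyperparameters (shape and rate).
Total = 2 * 2 = 4

4


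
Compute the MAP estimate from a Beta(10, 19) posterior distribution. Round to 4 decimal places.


MAP = mode of Beta distribution
= (alpha - 1)/(alpha + beta - 2)
= (10-1)/(10+19-2)
= 9/27 = 0.3333

0.3333


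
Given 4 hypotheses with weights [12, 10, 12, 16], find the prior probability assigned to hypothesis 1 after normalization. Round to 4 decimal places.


To normalize, divide each weight by the sum of all weights.
Sum = 50
Prior(H1) = 12/50 = 0.24

0.24


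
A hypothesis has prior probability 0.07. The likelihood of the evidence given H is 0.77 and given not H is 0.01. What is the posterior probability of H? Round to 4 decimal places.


Using Bayes' theorem:
P(E) = 0.07 * 0.77 + 0.93 * 0.01
P(E) = 0.0632
P(H|E) = (0.07 * 0.77) / 0.0632 = 0.8528

0.8528


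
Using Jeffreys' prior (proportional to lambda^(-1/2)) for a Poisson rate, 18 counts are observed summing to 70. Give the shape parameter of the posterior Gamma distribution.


Conjugate update: Gamma(prior_shape + S, prior_rate + n).
Prior shape = 0.5, prior rate = 0.
Posterior shape = 0.5 + S = 0.5 + 70 = 70.5

70.5


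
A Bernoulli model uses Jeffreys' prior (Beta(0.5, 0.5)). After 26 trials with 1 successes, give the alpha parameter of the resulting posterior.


Posterior = Beta(prior_alpha + successes, prior_beta + failures)
= Beta(0.5 + 1, 0.5 + 25)
Posterior alpha = 0.5 + k = 0.5 + 1 = 1.5

1.5


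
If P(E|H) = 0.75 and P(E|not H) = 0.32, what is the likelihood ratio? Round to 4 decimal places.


Likelihood ratio = P(E|H) / P(E|not H)
= 0.75 / 0.32
= 2.3438

2.3438


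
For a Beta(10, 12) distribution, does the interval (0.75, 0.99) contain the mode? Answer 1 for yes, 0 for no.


Mode of Beta(a,b) = (a-1)/(a+b-2)
= (10-1)/(10+12-2) = 0.45
Check: 0.75 <= 0.45 <= 0.99?
Result: 0

0


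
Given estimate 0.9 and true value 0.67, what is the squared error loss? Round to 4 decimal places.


Squared error = (estimate - true)^2
Difference = 0.23
Loss = 0.23^2 = 0.0529

0.0529


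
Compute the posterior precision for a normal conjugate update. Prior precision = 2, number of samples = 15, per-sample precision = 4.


tau_post = tau_0 + n * tau
= 2 + 15 * 4 = 62

62


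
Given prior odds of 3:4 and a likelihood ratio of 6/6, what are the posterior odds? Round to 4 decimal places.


Posterior odds = prior odds * LR
Prior odds = 3/4 = 0.75
LR = 6/6 = 1.0
Posterior odds = 0.75 * 1.0 = 0.75

0.75


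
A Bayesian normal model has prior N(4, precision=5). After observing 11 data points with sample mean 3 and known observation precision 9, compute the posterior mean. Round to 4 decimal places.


Posterior mean = (prior_precision * prior_mean + n * data_precision * data_mean) / (prior_precision + n * data_precision)
Numerator = 5*4 + 11*9*3 = 317
Denominator = 5 + 11*9 = 104
Posterior mean = 3.0481

3.0481


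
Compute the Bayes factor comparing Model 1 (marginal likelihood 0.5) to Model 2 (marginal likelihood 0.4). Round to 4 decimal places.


BF12 = marginal likelihood of M1 / marginal likelihood of M2
= 0.5/0.4
= 1.25

1.25


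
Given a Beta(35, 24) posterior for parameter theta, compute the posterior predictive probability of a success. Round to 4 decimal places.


For a Beta-Bernoulli model, the predictive probability is the mean:
P(success) = 35/(35+24) = 35/59 = 0.5932

0.5932


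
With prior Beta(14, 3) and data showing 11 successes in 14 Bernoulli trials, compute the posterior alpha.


Conjugate update: alpha_posterior = alpha_prior + k
= 14 + 11 = 25

25


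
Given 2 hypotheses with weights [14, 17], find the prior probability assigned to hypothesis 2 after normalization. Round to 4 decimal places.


To normalize, divide each weight by the sum of all weights.
Sum = 31
Prior(H2) = 17/31 = 0.5484

0.5484


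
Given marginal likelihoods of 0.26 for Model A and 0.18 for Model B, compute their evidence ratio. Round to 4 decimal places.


Ratio = ML(A) / ML(B) = 0.26/0.18
= 1.4444

1.4444


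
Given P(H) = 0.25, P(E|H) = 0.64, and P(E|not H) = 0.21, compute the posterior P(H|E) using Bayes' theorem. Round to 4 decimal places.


By Bayes' theorem: P(H|E) = P(E|H)*P(H) / P(E)
P(E) = P(E|H)*P(H) + P(E|not H)*P(not H)
P(E) = 0.64*0.25 + 0.21*0.75 = 0.3175
P(H|E) = 0.64*0.25 / 0.3175 = 0.5039

0.5039


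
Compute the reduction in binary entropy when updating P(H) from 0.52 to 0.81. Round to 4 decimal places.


H_before = -p*log2(p) - (1-p)*log2(1-p) for p=0.52: 0.9988
H_after for p=0.81: 0.7015
Reduction = 0.9988 - 0.7015 = 0.2974

0.2974


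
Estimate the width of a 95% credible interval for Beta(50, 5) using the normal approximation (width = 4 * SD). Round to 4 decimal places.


For Beta(a,b): Var = ab/((a+b)^2(a+b+1))
Var = 0.0015, SD = 0.0384
Approximate 95% CI width = 4 * 0.0384 = 0.1537

0.1537


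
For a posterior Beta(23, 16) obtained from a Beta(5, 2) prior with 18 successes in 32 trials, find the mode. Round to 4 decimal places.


Mode = (alpha - 1) / (alpha + beta - 2)
= 22 / 37
= 0.5946

0.5946


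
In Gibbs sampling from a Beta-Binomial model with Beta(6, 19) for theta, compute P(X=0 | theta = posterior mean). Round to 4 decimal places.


Posterior mean = alpha/(alpha+beta) = 6/25 = 0.24
P(X=0|theta=mean) = 1 - theta = 0.76

0.76


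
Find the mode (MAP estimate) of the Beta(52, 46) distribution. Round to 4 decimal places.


For Beta(a,b) with a,b > 1:
Mode = (a-1)/(a+b-2) = (52-1)/(98-2)
= 51/96 = 0.5312

0.5312
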